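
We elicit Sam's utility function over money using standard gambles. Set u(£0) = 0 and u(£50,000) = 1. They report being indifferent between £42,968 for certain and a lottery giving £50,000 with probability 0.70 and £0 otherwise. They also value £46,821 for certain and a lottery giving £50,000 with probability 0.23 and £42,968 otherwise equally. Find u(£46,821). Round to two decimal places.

0.77

The first gamble pins u(£42,968): it must equal 0.70·1 + 0.30·0 = 0.70.
Then u(£46,821) = 0.23·u(£50,000) + 0.77·u(£42,968) = 0.23·1.00 + 0.77·0.70 = 0.7690.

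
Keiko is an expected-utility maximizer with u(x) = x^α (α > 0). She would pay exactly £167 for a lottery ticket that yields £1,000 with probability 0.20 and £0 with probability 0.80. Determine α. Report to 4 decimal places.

α ≈ 0.8992

The lottery's expected utility is 0.20·u(1000) + 0.80·u(0) = 0.20·1000^α (since u(0) = 0 for α > 0).
Equating: 167^α = 0.20·1000^α, i.e. 0.1670^α = 0.20.
Take logs: α = ln 0.20 / ln(167/1000) ≈ 0.899247.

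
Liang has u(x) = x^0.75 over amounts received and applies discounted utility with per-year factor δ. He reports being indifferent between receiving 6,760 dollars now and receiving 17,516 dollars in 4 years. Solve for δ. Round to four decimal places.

δ ≈ 0.8365

Equating discounted utilities: u(6760) = δ^4·u(17516) ⇒ δ^4 = u(6760)/u(17516).
With u(x) = x^0.75: δ^4 = 6760^0.75/17516^0.75 = (6760/17516)^0.75 = 0.48965.
Hence δ = (0.48965)^(1/4) = 0.836510.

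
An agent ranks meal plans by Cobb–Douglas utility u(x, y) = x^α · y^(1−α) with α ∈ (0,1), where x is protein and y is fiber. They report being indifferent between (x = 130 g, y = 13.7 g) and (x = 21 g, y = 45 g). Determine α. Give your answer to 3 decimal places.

The Cobb–Douglas utilities coincide, so 130^α·13.7^(1−α) = 21^α·45^(1−α).
Rearrange to (130/21)^α = (45/13.7)^(1−α) and take logs: α·1.823012 = (1−α)·1.189267.
So α/(1−α) = (1.189267)/(1.823012) = 0.652364, and α = 0.652364/1.652364 ≈ 0.395.

α ≈ 0.395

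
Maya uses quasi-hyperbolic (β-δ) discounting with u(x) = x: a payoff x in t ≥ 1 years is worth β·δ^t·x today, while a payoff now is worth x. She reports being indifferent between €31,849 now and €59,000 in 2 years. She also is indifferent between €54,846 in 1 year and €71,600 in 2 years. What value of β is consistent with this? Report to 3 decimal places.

The second indifference involves only future payoffs, so β cancels: β·δ^1·54846 = β·δ^2·71600, giving δ = 54846/71600 = 0.76601.
Substituting δ into 31849 = β·δ^2·59000: β = 31849/(34619.109) ≈ 0.920.

β ≈ 0.920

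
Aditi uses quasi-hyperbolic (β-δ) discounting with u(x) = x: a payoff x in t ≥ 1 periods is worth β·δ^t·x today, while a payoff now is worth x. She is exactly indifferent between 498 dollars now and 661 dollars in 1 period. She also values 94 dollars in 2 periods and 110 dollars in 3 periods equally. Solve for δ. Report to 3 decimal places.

The second indifference involves only future payoffs, so β cancels: β·δ^2·94 = β·δ^3·110, giving δ = 94/110 = 0.85455.

δ ≈ 0.855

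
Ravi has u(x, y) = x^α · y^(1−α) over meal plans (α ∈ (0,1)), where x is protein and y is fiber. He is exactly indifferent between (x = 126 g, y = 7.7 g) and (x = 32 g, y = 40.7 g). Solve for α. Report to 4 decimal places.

α ≈ 0.5485

Indifference: 126^α · 7.7^(1−α) = 32^α · 40.7^(1−α).
Taking logs: α·ln 126 + (1−α)·ln 7.7 = α·ln 32 + (1−α)·ln 40.7, i.e. α·1.3705460 = (1−α)·1.6650078.
Thus α·(3.0355538) = 1.6650078, so α = 1.6650078/3.0355538 ≈ 0.5485.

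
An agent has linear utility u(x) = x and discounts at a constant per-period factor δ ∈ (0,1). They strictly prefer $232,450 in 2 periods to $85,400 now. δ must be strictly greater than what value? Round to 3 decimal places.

δ > 0.606

Under u(x) = x this choice says 85400 < δ^2·232450.
So δ^2 > 85400/232450 = 0.36739; taking the square root of both positive sides preserves the inequality.
δ > (85400/232450)^(1/2) ≈ 0.606.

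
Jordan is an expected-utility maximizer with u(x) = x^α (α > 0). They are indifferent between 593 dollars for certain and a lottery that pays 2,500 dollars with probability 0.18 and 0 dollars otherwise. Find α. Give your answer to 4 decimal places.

α ≈ 1.1918

Since u(0) = 0, the lottery's EU is 0.18·2500^α.
Indifference: 593^α = 0.18·2500^α, so (593/2500)^α = 0.18.
Taking logs: α·ln(593/2500) = ln(0.18), so α = -1.7147984 / -1.4388516 ≈ 1.1918.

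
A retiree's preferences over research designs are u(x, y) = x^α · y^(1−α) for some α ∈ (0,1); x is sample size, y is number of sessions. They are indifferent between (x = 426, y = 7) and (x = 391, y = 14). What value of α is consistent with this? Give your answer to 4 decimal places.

α ≈ 0.8899

Indifference: 426^α · 7^(1−α) = 391^α · 14^(1−α).
Rearrange to (426/391)^α = (14/7)^(1−α) and take logs: α·0.0857318 = (1−α)·0.6931472.
With A = 0.0857318 and B = 0.6931472: α·A = (1−α)·B, so α = B/(A+B) = 0.6931472/0.7788790 ≈ 0.8899.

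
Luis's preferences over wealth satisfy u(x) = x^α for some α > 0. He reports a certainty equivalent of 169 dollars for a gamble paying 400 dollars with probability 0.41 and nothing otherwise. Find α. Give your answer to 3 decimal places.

α ≈ 1.035

Since u(0) = 0, the lottery's EU is 0.41·400^α.
Equating: 169^α = 0.41·400^α, i.e. 0.4225^α = 0.41.
Take logs: α = ln 0.41 / ln(169/400) ≈ 1.03486.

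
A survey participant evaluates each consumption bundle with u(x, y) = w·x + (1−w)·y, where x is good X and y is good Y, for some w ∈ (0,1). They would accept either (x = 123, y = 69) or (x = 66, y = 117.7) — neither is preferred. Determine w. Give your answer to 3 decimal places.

w = 0.461

Equating utilities: w·123 + (1−w)·69 = w·66 + (1−w)·117.7.
Collecting terms: w·57 = (1−w)·48.7.
Hence w = 48.7/(57+48.7) = 48.7/105.7 = 0.461.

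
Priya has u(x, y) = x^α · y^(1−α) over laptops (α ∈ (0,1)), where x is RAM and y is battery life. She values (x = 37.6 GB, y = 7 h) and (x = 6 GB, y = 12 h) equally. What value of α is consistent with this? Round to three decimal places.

α ≈ 0.227

Set the two utilities equal: 37.6^α·7^(1−α) = 6^α·12^(1−α).
Rearrange to (37.6/6)^α = (12/7)^(1−α) and take logs: α·1.835245 = (1−α)·0.538997.
With A = 1.835245 and B = 0.538997: α·A = (1−α)·B, so α = B/(A+B) = 0.538997/2.374242 ≈ 0.227.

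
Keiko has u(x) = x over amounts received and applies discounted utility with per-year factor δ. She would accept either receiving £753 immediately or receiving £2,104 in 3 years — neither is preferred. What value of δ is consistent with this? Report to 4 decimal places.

The payoff in 3 years is discounted by δ^3, so u(753) = δ^3·u(2104) and δ^3 = u(753)/u(2104).
With u(x) = x: δ^3 = 753/2104 = 0.35789.
Hence δ = (0.35789)^(1/3) = 0.709986.

δ ≈ 0.7100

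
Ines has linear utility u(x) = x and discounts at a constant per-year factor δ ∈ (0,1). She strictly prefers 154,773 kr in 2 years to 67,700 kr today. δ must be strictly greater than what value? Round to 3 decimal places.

The preference means 67700 < δ^2·154773.
Hence δ^2 > 67700/154773 = 0.43741, and x ↦ x^(1/2) is increasing on (0,∞).
δ > 0.43741^(1/2) = 0.661.

δ > 0.661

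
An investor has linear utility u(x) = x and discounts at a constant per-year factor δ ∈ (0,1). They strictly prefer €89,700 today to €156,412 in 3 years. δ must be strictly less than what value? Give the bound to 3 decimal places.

Comparing present values: 89700 > δ^3·156412.
Dividing by 156412: δ^3 < 0.57349. Both sides are positive, so the cube root keeps the direction.
δ < (89700/156412)^(1/3) ≈ 0.831.

δ < 0.831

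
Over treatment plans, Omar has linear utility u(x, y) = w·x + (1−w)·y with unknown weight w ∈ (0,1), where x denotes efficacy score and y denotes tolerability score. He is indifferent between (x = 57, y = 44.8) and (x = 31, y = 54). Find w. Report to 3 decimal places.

u(57,44.8) = u(31,54) means w·57 + (1−w)·44.8 = w·31 + (1−w)·54.
Collecting terms: w·26 = (1−w)·9.2.
So w/(1−w) = 9.2/26 = 0.3538, giving w = 9.2/(26+9.2) = 0.261.

w = 0.261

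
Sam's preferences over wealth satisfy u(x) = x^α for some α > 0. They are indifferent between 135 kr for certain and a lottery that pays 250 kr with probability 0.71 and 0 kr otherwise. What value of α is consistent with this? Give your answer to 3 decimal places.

The lottery's expected utility is 0.71·u(250) + 0.29·u(0) = 0.71·250^α (since u(0) = 0 for α > 0).
Setting u(135) equal to that: 135^α = 0.71·250^α ⇒ (135/250)^α = 0.71.
Taking logs: α·ln(135/250) = ln(0.71), so α = -0.342490 / -0.616186 ≈ 0.556.

α ≈ 0.556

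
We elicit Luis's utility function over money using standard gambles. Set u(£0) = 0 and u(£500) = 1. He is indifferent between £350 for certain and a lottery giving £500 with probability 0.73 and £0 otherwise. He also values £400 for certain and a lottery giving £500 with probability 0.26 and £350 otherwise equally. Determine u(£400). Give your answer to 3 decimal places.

0.800

First, u(£350) = 0.73·u(£500) + 0.27·u(£0) = 0.73.
Chaining: u(£400) = 0.26·1.00 + 0.74·0.73 = 0.8002.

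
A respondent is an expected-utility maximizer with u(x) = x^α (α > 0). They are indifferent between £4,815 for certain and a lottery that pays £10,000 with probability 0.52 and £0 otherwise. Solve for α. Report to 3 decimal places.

The lottery's expected utility is 0.52·u(10000) + 0.48·u(0) = 0.52·10000^α (since u(0) = 0 for α > 0).
Indifference: 4815^α = 0.52·10000^α, so (4815/10000)^α = 0.52.
α = ln(0.52) / ln(4815/10000) = -0.653926/-0.730849 ≈ 0.895.

α ≈ 0.895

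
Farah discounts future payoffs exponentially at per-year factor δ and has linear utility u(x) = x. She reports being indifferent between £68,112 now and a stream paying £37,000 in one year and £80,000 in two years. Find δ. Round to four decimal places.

δ ≈ 0.7200

The stream is worth 37000δ + 80000δ² today, so 37000δ + 80000δ² = 68112.
Rearranged: 80000δ² + 37000δ − 68112 = 0.
The positive root is δ = [−37000 + √(37000² + 4·80000·68112)] / (2·80000) = (−37000 + 152200.000)/160000 ≈ 0.7200.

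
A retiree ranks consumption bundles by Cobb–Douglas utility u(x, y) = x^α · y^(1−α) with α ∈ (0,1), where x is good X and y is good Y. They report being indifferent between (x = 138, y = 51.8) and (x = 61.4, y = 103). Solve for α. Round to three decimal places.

α ≈ 0.459

Indifference: 138^α · 51.8^(1−α) = 61.4^α · 103^(1−α).
Taking logs: α·ln 138 + (1−α)·ln 51.8 = α·ln 61.4 + (1−α)·ln 103, i.e. α·0.809844 = (1−α)·0.687339.
So α/(1−α) = (0.687339)/(0.809844) = 0.848730, and α = 0.848730/1.848730 ≈ 0.459.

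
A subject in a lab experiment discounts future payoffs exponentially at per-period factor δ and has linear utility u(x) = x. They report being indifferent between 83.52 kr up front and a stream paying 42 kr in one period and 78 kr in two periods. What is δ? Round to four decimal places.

δ ≈ 0.8000

Equating present values: 83.52 = 42δ + 78δ².
Rearranged: 78δ² + 42δ − 83.52 = 0.
By the quadratic formula (taking the positive root), δ = (−42 + √27822.24) / 156 ≈ 0.8000.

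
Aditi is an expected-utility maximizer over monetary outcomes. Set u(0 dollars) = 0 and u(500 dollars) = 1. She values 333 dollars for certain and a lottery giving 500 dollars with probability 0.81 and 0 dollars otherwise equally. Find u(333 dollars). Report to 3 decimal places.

0.810

u(333 dollars) equals the lottery's expected utility: 0.81·1 + 0.19·0 = 0.81.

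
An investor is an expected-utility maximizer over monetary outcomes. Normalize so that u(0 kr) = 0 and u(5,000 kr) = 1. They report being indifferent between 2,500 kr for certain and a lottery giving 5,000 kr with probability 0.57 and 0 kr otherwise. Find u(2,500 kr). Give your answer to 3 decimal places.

0.570

The indifference gives u(2,500 kr) = 0.57·u(5,000 kr) + 0.43·u(0 kr) = 0.57·1 + 0.43·0 = 0.57.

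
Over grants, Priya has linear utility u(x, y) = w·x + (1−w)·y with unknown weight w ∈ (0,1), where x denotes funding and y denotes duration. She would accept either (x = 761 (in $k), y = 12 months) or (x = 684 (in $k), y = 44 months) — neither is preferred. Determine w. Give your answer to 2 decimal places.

w = 0.29

Equating utilities: w·761 + (1−w)·12 = w·684 + (1−w)·44.
Rearranging, 77·w − 32·(1−w) = 0.
Hence w = 32/(77+32) = 32/109 = 0.29.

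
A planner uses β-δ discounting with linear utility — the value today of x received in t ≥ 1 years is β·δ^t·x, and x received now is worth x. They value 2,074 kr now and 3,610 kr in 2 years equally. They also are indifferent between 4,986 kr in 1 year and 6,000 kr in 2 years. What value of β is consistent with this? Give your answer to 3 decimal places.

Both payoffs in the second observation are in the future, so β drops out: δ^1·4986 = δ^2·6000 ⇒ δ = 4986/6000 = 0.83100.
The first indifference: 2074 = β·δ^2·3610, so β = 2074/(δ^2·3610) = 2074/(0.69056·3610) ≈ 0.832.

β ≈ 0.832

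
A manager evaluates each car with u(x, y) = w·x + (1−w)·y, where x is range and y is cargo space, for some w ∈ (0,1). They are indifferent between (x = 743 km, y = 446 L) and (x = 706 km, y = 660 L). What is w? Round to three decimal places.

Indifference: w·743 + (1−w)·446 = w·706 + (1−w)·660.
w·(743−706) = (1−w)·(660−446), i.e. w·37 = (1−w)·214.
The marginal rate of substitution is 214/37, so w = 214/(37+214) = 0.853.

w = 0.853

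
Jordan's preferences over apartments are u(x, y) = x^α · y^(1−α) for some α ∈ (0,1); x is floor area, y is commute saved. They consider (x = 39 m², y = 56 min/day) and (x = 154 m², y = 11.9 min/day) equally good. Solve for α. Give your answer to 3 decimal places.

α ≈ 0.530

The Cobb–Douglas utilities coincide, so 39^α·56^(1−α) = 154^α·11.9^(1−α).
Taking logs: α·ln 39 + (1−α)·ln 56 = α·ln 154 + (1−α)·ln 11.9, i.e. α·-1.373391 = (1−α)·-1.548813.
Thus α·(-2.922204) = -1.548813, so α = -1.548813/-2.922204 ≈ 0.530.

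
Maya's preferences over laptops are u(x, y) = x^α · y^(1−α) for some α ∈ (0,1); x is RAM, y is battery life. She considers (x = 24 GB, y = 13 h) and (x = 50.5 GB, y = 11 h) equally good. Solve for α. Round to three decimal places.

α ≈ 0.183

The Cobb–Douglas utilities coincide, so 24^α·13^(1−α) = 50.5^α·11^(1−α).
(24/50.5)^α = (11/13)^(1−α); take logs: α·ln(24/50.5) = (1−α)·ln(11/13), i.e. α·-0.743920 = (1−α)·-0.167054.
So α/(1−α) = (-0.167054)/(-0.743920) = 0.224559, and α = 0.224559/1.224559 ≈ 0.183.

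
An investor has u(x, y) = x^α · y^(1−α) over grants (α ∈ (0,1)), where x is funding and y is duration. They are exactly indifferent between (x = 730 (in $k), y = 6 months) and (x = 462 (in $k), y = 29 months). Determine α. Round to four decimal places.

Set the two utilities equal: 730^α·6^(1−α) = 462^α·29^(1−α).
(730/462)^α = (29/6)^(1−α); take logs: α·ln(730/462) = (1−α)·ln(29/6), i.e. α·0.4574796 = (1−α)·1.5755364.
Thus α·(2.0330160) = 1.5755364, so α = 1.5755364/2.0330160 ≈ 0.7750.

α ≈ 0.7750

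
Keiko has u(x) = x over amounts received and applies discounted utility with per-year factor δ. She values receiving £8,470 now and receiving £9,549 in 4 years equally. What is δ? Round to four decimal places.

δ ≈ 0.9705

Equating discounted utilities: u(8470) = δ^4·u(9549) ⇒ δ^4 = u(8470)/u(9549).
With u(x) = x: δ^4 = 8470/9549 = 0.88700.
Taking the 4th root: δ = 0.88700^(1/4) ≈ 0.9705.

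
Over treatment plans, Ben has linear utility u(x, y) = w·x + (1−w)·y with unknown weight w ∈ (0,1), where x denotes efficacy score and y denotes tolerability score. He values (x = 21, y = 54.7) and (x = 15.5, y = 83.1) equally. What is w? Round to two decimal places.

Equating utilities: w·21 + (1−w)·54.7 = w·15.5 + (1−w)·83.1.
w·(21−15.5) = (1−w)·(83.1−54.7), i.e. w·5.5 = (1−w)·28.4.
So w/(1−w) = 28.4/5.5 = 5.1636, giving w = 28.4/(5.5+28.4) = 0.84.

w = 0.84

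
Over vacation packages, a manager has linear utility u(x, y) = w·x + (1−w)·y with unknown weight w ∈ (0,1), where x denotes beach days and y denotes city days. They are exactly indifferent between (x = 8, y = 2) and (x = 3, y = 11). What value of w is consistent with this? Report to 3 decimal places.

Equating utilities: w·8 + (1−w)·2 = w·3 + (1−w)·11.
Rearranging, 5·w − 9·(1−w) = 0.
The marginal rate of substitution is 9/5, so w = 9/(5+9) = 0.643.

w = 0.643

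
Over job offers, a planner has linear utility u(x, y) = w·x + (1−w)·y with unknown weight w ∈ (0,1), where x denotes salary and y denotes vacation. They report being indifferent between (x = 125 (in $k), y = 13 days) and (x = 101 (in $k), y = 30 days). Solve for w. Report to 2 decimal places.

Indifference: w·125 + (1−w)·13 = w·101 + (1−w)·30.
Collecting terms: w·24 = (1−w)·17.
Hence w = 17/(24+17) = 17/41 = 0.41.

w = 0.41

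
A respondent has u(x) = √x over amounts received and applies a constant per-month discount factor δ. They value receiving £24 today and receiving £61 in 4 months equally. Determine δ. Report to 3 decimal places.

δ ≈ 0.890

The payoff in 4 months is discounted by δ^4, so u(24) = δ^4·u(61) and δ^4 = u(24)/u(61).
Since u(x) = √x, δ^4 = √(24/61) = 0.62725.
So δ = 0.62725^(1/4) ≈ 0.890.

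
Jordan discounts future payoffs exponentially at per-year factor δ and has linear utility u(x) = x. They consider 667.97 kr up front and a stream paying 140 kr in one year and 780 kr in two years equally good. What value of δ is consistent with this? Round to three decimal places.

δ ≈ 0.840

Equating present values: 667.97 = 140δ + 780δ².
That is, 780δ² + 140δ − 667.97 = 0, a quadratic in δ.
By the quadratic formula (taking the positive root), δ = (−140 + √2103666.40) / 1560 ≈ 0.840.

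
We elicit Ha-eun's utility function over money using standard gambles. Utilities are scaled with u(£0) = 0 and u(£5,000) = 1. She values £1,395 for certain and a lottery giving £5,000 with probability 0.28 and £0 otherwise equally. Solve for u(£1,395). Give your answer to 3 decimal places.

0.280

By the standard-gamble method, u(£1,395) is just the indifference probability on the best outcome: 0.28.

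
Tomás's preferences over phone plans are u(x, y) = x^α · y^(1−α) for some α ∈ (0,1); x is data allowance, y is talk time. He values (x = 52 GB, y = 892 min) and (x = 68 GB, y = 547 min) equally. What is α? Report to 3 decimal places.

α ≈ 0.646

Set the two utilities equal: 52^α·892^(1−α) = 68^α·547^(1−α).
(52/68)^α = (547/892)^(1−α); take logs: α·ln(52/68) = (1−α)·ln(547/892), i.e. α·-0.268264 = (1−α)·-0.489017.
So α/(1−α) = (-0.489017)/(-0.268264) = 1.822895, and α = 1.822895/2.822895 ≈ 0.646.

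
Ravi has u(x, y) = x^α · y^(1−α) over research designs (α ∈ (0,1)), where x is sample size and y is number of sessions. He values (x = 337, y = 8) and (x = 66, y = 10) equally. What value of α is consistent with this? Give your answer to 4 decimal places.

α ≈ 0.1204

Indifference: 337^α · 8^(1−α) = 66^α · 10^(1−α).
Rearrange to (337/66)^α = (10/8)^(1−α) and take logs: α·1.6304282 = (1−α)·0.2231436.
Thus α·(1.8535718) = 0.2231436, so α = 0.2231436/1.8535718 ≈ 0.1204.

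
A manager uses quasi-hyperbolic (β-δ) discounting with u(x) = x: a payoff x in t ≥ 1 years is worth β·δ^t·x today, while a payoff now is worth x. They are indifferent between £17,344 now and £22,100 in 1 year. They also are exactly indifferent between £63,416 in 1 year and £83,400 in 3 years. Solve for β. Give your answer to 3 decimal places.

The second indifference involves only future payoffs, so β cancels: β·δ^1·63416 = β·δ^3·83400, giving δ^2 = 63416/83400 = 0.76038, so δ = 0.87200.
Now use the now-vs-future pair: 17344 = β·δ·22100 gives β = 17344/(0.87200·22100) ≈ 0.900.

β ≈ 0.900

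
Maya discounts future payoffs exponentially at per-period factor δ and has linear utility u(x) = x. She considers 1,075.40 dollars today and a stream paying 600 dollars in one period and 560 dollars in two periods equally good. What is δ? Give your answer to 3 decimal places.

δ ≈ 0.950

Equating present values: 1075.40 = 600δ + 560δ².
Rearranged: 560δ² + 600δ − 1075.40 = 0.
By the quadratic formula (taking the positive root), δ = (−600 + √2768896.00) / 1120 ≈ 0.950.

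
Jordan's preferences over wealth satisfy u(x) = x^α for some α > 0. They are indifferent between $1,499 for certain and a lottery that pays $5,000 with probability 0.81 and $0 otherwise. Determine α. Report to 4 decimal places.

Since u(0) = 0, the lottery's EU is 0.81·5000^α.
Equating: 1499^α = 0.81·5000^α, i.e. 0.2998^α = 0.81.
α = ln(0.81) / ln(1499/5000) = -0.2107210/-1.2046397 ≈ 0.1749.

α ≈ 0.1749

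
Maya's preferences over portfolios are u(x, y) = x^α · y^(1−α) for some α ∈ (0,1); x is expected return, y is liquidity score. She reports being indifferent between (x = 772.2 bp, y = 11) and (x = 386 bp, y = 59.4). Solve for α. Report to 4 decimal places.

Indifference: 772.2^α · 11^(1−α) = 386^α · 59.4^(1−α).
Rearrange to (772.2/386)^α = (59.4/11)^(1−α) and take logs: α·0.6934062 = (1−α)·1.6863990.
So α/(1−α) = (1.6863990)/(0.6934062) = 2.4320507, and α = 2.4320507/3.4320507 ≈ 0.7086.

α ≈ 0.7086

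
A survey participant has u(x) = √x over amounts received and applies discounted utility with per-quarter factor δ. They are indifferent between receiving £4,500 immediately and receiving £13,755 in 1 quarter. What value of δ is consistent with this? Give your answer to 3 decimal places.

δ ≈ 0.572

Indifference means u(4500) = δ · u(13755), so δ = u(4500)/u(13755).
Since u(x) = √x, δ = √(4500/13755) = 0.57197.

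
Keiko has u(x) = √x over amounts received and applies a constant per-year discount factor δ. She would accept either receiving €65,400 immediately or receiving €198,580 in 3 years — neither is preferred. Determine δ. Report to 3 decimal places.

δ ≈ 0.831

The payoff in 3 years is discounted by δ^3, so u(65400) = δ^3·u(198580) and δ^3 = u(65400)/u(198580).
Since u(x) = √x, δ^3 = √(65400/198580) = 0.57388.
Taking the cube root: δ = 0.57388^(1/3) ≈ 0.831.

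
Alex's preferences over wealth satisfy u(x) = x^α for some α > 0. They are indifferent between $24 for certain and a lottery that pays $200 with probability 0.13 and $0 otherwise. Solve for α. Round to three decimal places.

α ≈ 0.962

EU(lottery) = 0.13·200^α + 0.87·0 = 0.13·200^α.
Indifference: 24^α = 0.13·200^α, so (24/200)^α = 0.13.
α = ln(0.13) / ln(24/200) = -2.040221/-2.120264 ≈ 0.962.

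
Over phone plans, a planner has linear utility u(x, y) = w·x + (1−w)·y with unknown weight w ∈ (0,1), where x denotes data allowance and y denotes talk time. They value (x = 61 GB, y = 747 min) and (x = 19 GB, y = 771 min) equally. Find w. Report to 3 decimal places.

Equating utilities: w·61 + (1−w)·747 = w·19 + (1−w)·771.
w·(61−19) = (1−w)·(771−747), i.e. w·42 = (1−w)·24.
So w/(1−w) = 24/42 = 0.5714, giving w = 24/(42+24) = 0.364.

w = 0.364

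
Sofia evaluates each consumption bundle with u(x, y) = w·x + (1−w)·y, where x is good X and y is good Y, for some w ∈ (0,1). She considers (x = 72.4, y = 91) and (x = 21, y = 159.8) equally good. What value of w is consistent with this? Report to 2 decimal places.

w = 0.57

Indifference: w·72.4 + (1−w)·91 = w·21 + (1−w)·159.8.
w·(72.4−21) = (1−w)·(159.8−91), i.e. w·51.4 = (1−w)·68.8.
Hence w = 68.8/(51.4+68.8) = 68.8/120.2 = 0.57.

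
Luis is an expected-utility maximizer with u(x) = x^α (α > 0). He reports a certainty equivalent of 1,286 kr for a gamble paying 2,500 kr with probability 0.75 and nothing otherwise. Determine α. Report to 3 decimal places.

Since u(0) = 0, the lottery's EU is 0.75·2500^α.
Setting u(1286) equal to that: 1286^α = 0.75·2500^α ⇒ (1286/2500)^α = 0.75.
Take logs: α = ln 0.75 / ln(1286/2500) ≈ 0.43276.

α ≈ 0.433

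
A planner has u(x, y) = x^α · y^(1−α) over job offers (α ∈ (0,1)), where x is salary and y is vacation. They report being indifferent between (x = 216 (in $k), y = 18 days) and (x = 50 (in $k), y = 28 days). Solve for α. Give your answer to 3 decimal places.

α ≈ 0.232

Set the two utilities equal: 216^α·18^(1−α) = 50^α·28^(1−α).
Rearrange to (216/50)^α = (28/18)^(1−α) and take logs: α·1.463255 = (1−α)·0.441833.
With A = 1.463255 and B = 0.441833: α·A = (1−α)·B, so α = B/(A+B) = 0.441833/1.905088 ≈ 0.232.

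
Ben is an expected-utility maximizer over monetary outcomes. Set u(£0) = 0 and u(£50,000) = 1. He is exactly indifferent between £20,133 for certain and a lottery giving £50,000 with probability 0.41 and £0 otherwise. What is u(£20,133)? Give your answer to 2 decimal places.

The indifference gives u(£20,133) = 0.41·u(£50,000) + 0.59·u(£0) = 0.41·1 + 0.59·0 = 0.41.

0.41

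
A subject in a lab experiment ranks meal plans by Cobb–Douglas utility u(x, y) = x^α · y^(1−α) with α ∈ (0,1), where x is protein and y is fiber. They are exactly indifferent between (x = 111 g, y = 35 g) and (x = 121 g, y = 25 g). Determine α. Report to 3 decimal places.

α ≈ 0.796

Set the two utilities equal: 111^α·35^(1−α) = 121^α·25^(1−α).
(111/121)^α = (25/35)^(1−α); take logs: α·ln(111/121) = (1−α)·ln(25/35), i.e. α·-0.086260 = (1−α)·-0.336472.
So α/(1−α) = (-0.336472)/(-0.086260) = 3.900672, and α = 3.900672/4.900672 ≈ 0.796.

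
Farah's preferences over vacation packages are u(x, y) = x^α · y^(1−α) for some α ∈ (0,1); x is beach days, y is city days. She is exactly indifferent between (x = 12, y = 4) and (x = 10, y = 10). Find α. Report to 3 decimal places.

Set the two utilities equal: 12^α·4^(1−α) = 10^α·10^(1−α).
Rearrange to (12/10)^α = (10/4)^(1−α) and take logs: α·0.182322 = (1−α)·0.916291.
Thus α·(1.098613) = 0.916291, so α = 0.916291/1.098613 ≈ 0.834.

α ≈ 0.834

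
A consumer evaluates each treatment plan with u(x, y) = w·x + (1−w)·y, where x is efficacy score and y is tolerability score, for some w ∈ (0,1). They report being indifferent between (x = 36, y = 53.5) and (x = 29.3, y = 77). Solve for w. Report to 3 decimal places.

w = 0.778

Indifference: w·36 + (1−w)·53.5 = w·29.3 + (1−w)·77.
w·(36−29.3) = (1−w)·(77−53.5), i.e. w·6.7 = (1−w)·23.5.
So w/(1−w) = 23.5/6.7 = 3.5075, giving w = 23.5/(6.7+23.5) = 0.778.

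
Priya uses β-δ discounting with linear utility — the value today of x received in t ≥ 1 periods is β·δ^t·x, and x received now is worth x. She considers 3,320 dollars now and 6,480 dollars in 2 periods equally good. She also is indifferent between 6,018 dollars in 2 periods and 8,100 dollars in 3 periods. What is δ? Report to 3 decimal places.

δ ≈ 0.743

The second indifference involves only future payoffs, so β cancels: β·δ^2·6018 = β·δ^3·8100, giving δ = 6018/8100 = 0.74296.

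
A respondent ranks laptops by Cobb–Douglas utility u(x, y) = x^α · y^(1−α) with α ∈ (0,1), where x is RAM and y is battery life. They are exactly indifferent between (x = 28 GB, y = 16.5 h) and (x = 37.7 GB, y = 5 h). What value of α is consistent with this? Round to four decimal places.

α ≈ 0.8005

The Cobb–Douglas utilities coincide, so 28^α·16.5^(1−α) = 37.7^α·5^(1−α).
Taking logs: α·ln 28 + (1−α)·ln 16.5 = α·ln 37.7 + (1−α)·ln 5, i.e. α·-0.2974556 = (1−α)·-1.1939225.
With A = -0.2974556 and B = -1.1939225: α·A = (1−α)·B, so α = B/(A+B) = -1.1939225/-1.4913781 ≈ 0.8005.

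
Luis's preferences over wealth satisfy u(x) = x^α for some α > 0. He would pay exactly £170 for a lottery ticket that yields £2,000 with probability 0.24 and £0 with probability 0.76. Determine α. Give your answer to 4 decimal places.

EU(lottery) = 0.24·2000^α + 0.76·0 = 0.24·2000^α.
Indifference: 170^α = 0.24·2000^α, so (170/2000)^α = 0.24.
Taking logs: α·ln(170/2000) = ln(0.24), so α = -1.4271164 / -2.4651040 ≈ 0.5789.

α ≈ 0.5789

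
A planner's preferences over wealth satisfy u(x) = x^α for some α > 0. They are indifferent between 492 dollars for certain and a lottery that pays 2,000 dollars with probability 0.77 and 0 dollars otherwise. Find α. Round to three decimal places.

α ≈ 0.186

Since u(0) = 0, the lottery's EU is 0.77·2000^α.
Indifference: 492^α = 0.77·2000^α, so (492/2000)^α = 0.77.
Take logs: α = ln 0.77 / ln(492/2000) ≈ 0.18637.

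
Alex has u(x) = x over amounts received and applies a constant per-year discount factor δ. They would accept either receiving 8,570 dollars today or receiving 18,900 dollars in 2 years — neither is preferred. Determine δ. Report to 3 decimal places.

Equating discounted utilities: u(8570) = δ^2·u(18900) ⇒ δ^2 = u(8570)/u(18900).
With u(x) = x: δ^2 = 8570/18900 = 0.45344.
Taking the square root: δ = 0.45344^(1/2) ≈ 0.673.

δ ≈ 0.673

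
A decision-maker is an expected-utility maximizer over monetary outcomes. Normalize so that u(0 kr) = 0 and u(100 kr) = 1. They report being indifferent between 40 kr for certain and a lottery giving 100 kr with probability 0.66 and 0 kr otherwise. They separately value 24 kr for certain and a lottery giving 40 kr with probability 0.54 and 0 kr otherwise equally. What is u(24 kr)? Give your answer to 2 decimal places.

0.36

From the first indifference, u(40 kr) = 0.66·u(100 kr) + 0.34·u(0 kr) = 0.66·1 + 0.34·0 = 0.66.
The second indifference gives u(24 kr) = 0.54·u(40 kr) + 0.46·u(0 kr) = 0.54·0.66 + 0.46·0.00 = 0.3564.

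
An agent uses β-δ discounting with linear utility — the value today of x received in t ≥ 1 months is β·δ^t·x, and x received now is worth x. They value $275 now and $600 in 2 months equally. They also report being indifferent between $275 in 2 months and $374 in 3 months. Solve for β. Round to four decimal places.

The second indifference involves only future payoffs, so β cancels: β·δ^2·275 = β·δ^3·374, giving δ = 275/374 = 0.73529.
The first indifference: 275 = β·δ^2·600, so β = 275/(δ^2·600) = 275/(0.54066·600) ≈ 0.8477.

β ≈ 0.8477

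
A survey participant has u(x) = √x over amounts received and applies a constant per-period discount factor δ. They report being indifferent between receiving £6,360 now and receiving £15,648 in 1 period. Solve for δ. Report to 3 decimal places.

The payoff in 1 period is discounted by δ, so u(6360) = δ·u(15648) and δ = u(6360)/u(15648).
Since u(x) = √x, δ = √(6360/15648) = 0.63753.

δ ≈ 0.638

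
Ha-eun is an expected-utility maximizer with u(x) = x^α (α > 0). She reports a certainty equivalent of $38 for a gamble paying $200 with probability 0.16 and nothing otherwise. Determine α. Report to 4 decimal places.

α ≈ 1.1035

EU(lottery) = 0.16·200^α + 0.84·0 = 0.16·200^α.
Indifference: 38^α = 0.16·200^α, so (38/200)^α = 0.16.
Taking logs: α·ln(38/200) = ln(0.16), so α = -1.8325815 / -1.6607312 ≈ 1.1035.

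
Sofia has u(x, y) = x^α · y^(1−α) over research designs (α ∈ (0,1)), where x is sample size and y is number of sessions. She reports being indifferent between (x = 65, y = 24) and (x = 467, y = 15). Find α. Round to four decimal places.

α ≈ 0.1925

The Cobb–Douglas utilities coincide, so 65^α·24^(1−α) = 467^α·15^(1−α).
Taking logs: α·ln 65 + (1−α)·ln 24 = α·ln 467 + (1−α)·ln 15, i.e. α·-1.9719420 = (1−α)·-0.4700036.
With A = -1.9719420 and B = -0.4700036: α·A = (1−α)·B, so α = B/(A+B) = -0.4700036/-2.4419456 ≈ 0.1925.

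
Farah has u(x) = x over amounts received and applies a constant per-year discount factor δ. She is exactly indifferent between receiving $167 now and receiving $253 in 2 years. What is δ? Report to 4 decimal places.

δ ≈ 0.8125

The payoff in 2 years is discounted by δ^2, so u(167) = δ^2·u(253) and δ^2 = u(167)/u(253).
With u(x) = x: δ^2 = 167/253 = 0.66008.
Taking the square root: δ = 0.66008^(1/2) ≈ 0.8125.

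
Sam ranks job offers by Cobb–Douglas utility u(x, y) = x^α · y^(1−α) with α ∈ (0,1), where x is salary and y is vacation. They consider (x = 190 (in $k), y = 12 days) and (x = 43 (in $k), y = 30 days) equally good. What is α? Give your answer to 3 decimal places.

The Cobb–Douglas utilities coincide, so 190^α·12^(1−α) = 43^α·30^(1−α).
Rearrange to (190/43)^α = (30/12)^(1−α) and take logs: α·1.485824 = (1−α)·0.916291.
With A = 1.485824 and B = 0.916291: α·A = (1−α)·B, so α = B/(A+B) = 0.916291/2.402115 ≈ 0.381.

α ≈ 0.381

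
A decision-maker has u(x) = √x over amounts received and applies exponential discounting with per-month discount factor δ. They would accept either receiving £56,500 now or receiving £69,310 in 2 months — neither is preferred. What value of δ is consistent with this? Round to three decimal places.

δ ≈ 0.950

The payoff in 2 months is discounted by δ^2, so u(56500) = δ^2·u(69310) and δ^2 = u(56500)/u(69310).
With u(x) = √x: δ^2 = √56500/√69310 = √(56500/69310) = 0.90287.
Taking the square root: δ = 0.90287^(1/2) ≈ 0.950.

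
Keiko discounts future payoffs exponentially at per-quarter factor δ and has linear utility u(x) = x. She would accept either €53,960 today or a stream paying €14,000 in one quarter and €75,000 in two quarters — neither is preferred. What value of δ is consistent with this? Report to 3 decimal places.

Equating present values: 53960 = 14000δ + 75000δ².
That is, 75000δ² + 14000δ − 53960 = 0, a quadratic in δ.
The positive root is δ = [−14000 + √(14000² + 4·75000·53960)] / (2·75000) = (−14000 + 128000.000)/150000 ≈ 0.760.

δ ≈ 0.760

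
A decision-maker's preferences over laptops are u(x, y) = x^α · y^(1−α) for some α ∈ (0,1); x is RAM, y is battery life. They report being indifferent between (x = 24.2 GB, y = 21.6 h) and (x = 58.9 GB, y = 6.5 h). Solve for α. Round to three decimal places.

α ≈ 0.574

Indifference: 24.2^α · 21.6^(1−α) = 58.9^α · 6.5^(1−α).
(24.2/58.9)^α = (6.5/21.6)^(1−α); take logs: α·ln(24.2/58.9) = (1−α)·ln(6.5/21.6), i.e. α·-0.889488 = (1−α)·-1.200891.
So α/(1−α) = (-1.200891)/(-0.889488) = 1.350092, and α = 1.350092/2.350092 ≈ 0.574.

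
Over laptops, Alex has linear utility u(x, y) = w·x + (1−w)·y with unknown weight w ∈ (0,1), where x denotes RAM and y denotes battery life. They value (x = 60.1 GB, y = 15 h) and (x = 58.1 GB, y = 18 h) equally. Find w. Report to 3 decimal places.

w = 0.600

u(60.1,15) = u(58.1,18) means w·60.1 + (1−w)·15 = w·58.1 + (1−w)·18.
w·(60.1−58.1) = (1−w)·(18−15), i.e. w·2 = (1−w)·3.
Hence w = 3/(2+3) = 3/5 = 0.600.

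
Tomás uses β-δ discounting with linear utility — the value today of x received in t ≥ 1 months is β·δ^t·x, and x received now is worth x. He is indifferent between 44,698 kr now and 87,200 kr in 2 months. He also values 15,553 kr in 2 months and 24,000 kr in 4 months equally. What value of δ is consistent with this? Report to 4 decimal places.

From the later pair, β·δ^2·15553 = β·δ^4·24000; dividing through, δ^2 = 15553/24000 = 0.64804, so δ = 0.80501.

δ ≈ 0.8050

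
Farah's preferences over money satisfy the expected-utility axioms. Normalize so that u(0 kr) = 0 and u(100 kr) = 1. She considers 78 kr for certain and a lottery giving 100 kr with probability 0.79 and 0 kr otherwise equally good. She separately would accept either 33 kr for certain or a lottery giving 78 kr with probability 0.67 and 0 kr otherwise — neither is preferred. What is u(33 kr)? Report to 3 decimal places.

0.529

From the first indifference, u(78 kr) = 0.79·u(100 kr) + 0.21·u(0 kr) = 0.79·1 + 0.21·0 = 0.79.
Then u(33 kr) = 0.67·u(78 kr) + 0.33·u(0 kr) = 0.67·0.79 + 0.33·0.00 = 0.5293.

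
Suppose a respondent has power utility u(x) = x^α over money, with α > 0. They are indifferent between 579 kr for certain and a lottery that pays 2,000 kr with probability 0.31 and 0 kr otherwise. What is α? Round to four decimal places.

The lottery's expected utility is 0.31·u(2000) + 0.69·u(0) = 0.31·2000^α (since u(0) = 0 for α > 0).
Indifference: 579^α = 0.31·2000^α, so (579/2000)^α = 0.31.
Take logs: α = ln 0.31 / ln(579/2000) ≈ 0.944807.

α ≈ 0.9448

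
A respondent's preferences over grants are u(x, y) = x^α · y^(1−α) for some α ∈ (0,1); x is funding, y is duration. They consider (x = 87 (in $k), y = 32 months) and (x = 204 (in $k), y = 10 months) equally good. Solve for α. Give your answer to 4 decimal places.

α ≈ 0.5771

Set the two utilities equal: 87^α·32^(1−α) = 204^α·10^(1−α).
Rearrange to (87/204)^α = (10/32)^(1−α) and take logs: α·-0.8522119 = (1−α)·-1.1631508.
Thus α·(-2.0153627) = -1.1631508, so α = -1.1631508/-2.0153627 ≈ 0.5771.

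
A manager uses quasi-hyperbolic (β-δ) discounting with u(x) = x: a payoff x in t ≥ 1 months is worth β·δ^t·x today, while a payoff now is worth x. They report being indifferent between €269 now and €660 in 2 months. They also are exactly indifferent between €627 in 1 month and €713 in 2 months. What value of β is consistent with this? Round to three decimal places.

β ≈ 0.527

The second indifference involves only future payoffs, so β cancels: β·δ^1·627 = β·δ^2·713, giving δ = 627/713 = 0.87938.
The first indifference: 269 = β·δ^2·660, so β = 269/(δ^2·660) = 269/(0.77331·660) ≈ 0.527.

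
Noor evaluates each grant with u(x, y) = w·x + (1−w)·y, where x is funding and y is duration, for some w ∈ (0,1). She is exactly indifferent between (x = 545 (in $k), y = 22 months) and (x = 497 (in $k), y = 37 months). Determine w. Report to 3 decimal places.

w = 0.238

Equating utilities: w·545 + (1−w)·22 = w·497 + (1−w)·37.
Collecting terms: w·48 = (1−w)·15.
So w/(1−w) = 15/48 = 0.3125, giving w = 15/(48+15) = 0.238.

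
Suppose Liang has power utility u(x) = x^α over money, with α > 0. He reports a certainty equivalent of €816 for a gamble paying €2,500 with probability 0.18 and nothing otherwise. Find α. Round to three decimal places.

α ≈ 1.532

The lottery's expected utility is 0.18·u(2500) + 0.82·u(0) = 0.18·2500^α (since u(0) = 0 for α > 0).
Setting u(816) equal to that: 816^α = 0.18·2500^α ⇒ (816/2500)^α = 0.18.
Taking logs: α·ln(816/2500) = ln(0.18), so α = -1.714798 / -1.119632 ≈ 1.532.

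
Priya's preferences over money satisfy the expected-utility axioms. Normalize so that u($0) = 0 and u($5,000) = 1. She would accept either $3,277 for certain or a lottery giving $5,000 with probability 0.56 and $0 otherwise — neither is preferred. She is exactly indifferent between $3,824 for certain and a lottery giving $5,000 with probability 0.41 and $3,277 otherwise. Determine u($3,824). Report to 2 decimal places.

0.74

First, u($3,277) = 0.56·u($5,000) + 0.44·u($0) = 0.56.
Then u($3,824) = 0.41·u($5,000) + 0.59·u($3,277) = 0.41·1.00 + 0.59·0.56 = 0.7404.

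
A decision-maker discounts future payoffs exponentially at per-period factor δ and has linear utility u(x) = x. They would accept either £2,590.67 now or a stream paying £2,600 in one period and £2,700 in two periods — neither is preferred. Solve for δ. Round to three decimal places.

δ ≈ 0.610

Present value of the stream is 2600·δ + 2700·δ². Indifference gives 2600δ + 2700δ² = 2590.67.
That is, 2700δ² + 2600δ − 2590.67 = 0, a quadratic in δ.
The positive root is δ = [−2600 + √(2600² + 4·2700·2590.67)] / (2·2700) = (−2600 + 5894.000)/5400 ≈ 0.610.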